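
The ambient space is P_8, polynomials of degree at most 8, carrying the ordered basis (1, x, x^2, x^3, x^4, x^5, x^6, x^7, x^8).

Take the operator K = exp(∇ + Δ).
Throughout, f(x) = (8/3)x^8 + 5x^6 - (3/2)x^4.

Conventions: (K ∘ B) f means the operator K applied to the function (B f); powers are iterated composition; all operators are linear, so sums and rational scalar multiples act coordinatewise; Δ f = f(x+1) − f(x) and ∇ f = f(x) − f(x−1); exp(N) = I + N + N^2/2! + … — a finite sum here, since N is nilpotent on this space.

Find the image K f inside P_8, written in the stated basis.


g(x) = (8/3)x^8 + (128/3)x^7 + (911/3)x^6 + (4660/3)x^5 + (37631/6)x^4 + 18012x^3 + (107444/3)x^2 + (136672/3)x + 82352/3

order-1 term: (128/3)x^7 + (1076/3)x^5 + (1460/3)x^3 + (272/3)x
order-2 term: (896/3)x^6 + (9860/3)x^4 + (17828/3)x^2 + 2936/3
order-3 term: (3584/3)x^5 + (38240/3)x^3 + (53648/3)x
order-4 term: (8960/3)x^4 + (75280/3)x^2 + 15912
order-5 term: (14336/3)x^3 + (74560/3)x
order-6 term: (14336/3)x^2 + 29632/3
order-7 term: (8192/3)x
order-8 term: 2048/3
the series for exp(∇ + Δ) f terminates at order 8
exp(∇ + Δ) f = (8/3)x^8 + (128/3)x^7 + (911/3)x^6 + (4660/3)x^5 + (37631/6)x^4 + 18012x^3 + (107444/3)x^2 + (136672/3)x + 82352/3


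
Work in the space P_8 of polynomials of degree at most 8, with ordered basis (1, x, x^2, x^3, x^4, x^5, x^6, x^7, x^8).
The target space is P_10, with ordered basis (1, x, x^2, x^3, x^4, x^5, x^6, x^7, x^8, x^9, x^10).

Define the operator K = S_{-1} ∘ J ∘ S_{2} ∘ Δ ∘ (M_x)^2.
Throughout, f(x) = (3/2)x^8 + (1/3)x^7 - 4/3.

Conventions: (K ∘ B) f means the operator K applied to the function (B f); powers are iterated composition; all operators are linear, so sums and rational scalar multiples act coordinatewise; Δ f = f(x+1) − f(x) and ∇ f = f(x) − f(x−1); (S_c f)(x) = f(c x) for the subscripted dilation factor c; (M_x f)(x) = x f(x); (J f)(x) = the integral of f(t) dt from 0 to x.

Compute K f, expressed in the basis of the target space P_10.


M_x f = (3/2)x^9 + (1/3)x^8 - (4/3)x
M_x M_x f = (3/2)x^10 + (1/3)x^9 - (4/3)x^2
Δ (M_x)^2 f = 15x^9 + (141/2)x^8 + 192x^7 + 343x^6 + 420x^5 + 357x^4 + 208x^3 + (159/2)x^2 + (46/3)x + 1/2
S_{2} Δ (M_x)^2 f = 7680x^9 + 18048x^8 + 24576x^7 + 21952x^6 + 13440x^5 + 5712x^4 + 1664x^3 + 318x^2 + (92/3)x + 1/2
J S_{2} Δ (M_x)^2 f = 768x^10 + (6016/3)x^9 + 3072x^8 + 3136x^7 + 2240x^6 + (5712/5)x^5 + 416x^4 + 106x^3 + (46/3)x^2 + (1/2)x
S_{-1} J S_{2} Δ (M_x)^2 f = 768x^10 - (6016/3)x^9 + 3072x^8 - 3136x^7 + 2240x^6 - (5712/5)x^5 + 416x^4 - 106x^3 + (46/3)x^2 - (1/2)x

the result is g(x) = 768x^10 - (6016/3)x^9 + 3072x^8 - 3136x^7 + 2240x^6 - (5712/5)x^5 + 416x^4 - 106x^3 + (46/3)x^2 - (1/2)x


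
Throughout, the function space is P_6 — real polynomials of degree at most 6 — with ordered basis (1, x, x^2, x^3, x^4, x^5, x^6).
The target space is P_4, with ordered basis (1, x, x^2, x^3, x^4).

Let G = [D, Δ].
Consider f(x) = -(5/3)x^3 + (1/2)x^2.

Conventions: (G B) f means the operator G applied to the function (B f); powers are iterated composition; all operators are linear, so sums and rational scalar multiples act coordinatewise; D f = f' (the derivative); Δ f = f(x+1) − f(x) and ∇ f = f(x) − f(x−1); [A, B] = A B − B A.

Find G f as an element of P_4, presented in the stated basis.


Δ f = -5x^2 - 4x - 7/6
D Δ f = -10x - 4
D f = -5x^2 + x
Δ D f = -10x - 4
[D, Δ] f = 0

the image equals g(x) = 0


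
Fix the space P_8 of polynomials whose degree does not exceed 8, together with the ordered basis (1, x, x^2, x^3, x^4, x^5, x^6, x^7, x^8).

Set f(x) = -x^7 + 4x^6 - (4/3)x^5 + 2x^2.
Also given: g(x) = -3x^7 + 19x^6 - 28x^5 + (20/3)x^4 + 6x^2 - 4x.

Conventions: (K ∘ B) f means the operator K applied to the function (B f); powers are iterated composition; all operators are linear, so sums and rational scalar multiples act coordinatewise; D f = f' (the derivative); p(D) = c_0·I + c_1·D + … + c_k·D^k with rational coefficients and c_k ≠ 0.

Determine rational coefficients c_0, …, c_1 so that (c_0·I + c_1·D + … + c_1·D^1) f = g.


D^0 f = -x^7 + 4x^6 - (4/3)x^5 + 2x^2
D^1 f = -7x^6 + 24x^5 - (20/3)x^4 + 4x
matching coefficients of g against c_0 f + c_1 Df + … from the top degree down determines the c_i
solution: c_0 = 3, c_1 = -1

c_0 = 3, c_1 = -1


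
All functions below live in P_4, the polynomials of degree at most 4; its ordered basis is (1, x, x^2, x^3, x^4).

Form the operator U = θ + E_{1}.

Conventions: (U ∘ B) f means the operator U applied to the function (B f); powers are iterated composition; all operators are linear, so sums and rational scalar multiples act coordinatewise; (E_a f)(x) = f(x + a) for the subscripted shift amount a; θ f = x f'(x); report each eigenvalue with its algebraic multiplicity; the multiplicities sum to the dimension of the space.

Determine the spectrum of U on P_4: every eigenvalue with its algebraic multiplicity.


λ = 1 (multiplicity 1), λ = 2 (multiplicity 1), λ = 3 (multiplicity 1), λ = 4 (multiplicity 1), λ = 5 (multiplicity 1)

image of 1: 1
image of x: 2x + 1
image of x^2: 3x^2 + 2x + 1
image of x^3: 4x^3 + 3x^2 + 3x + 1
image of x^4: 5x^4 + 4x^3 + 6x^2 + 4x + 1
the matrix is upper triangular; its diagonal is (1, 2, 3, 4, 5)
for a triangular matrix the eigenvalues are the diagonal entries, with algebraic multiplicity their repetition count


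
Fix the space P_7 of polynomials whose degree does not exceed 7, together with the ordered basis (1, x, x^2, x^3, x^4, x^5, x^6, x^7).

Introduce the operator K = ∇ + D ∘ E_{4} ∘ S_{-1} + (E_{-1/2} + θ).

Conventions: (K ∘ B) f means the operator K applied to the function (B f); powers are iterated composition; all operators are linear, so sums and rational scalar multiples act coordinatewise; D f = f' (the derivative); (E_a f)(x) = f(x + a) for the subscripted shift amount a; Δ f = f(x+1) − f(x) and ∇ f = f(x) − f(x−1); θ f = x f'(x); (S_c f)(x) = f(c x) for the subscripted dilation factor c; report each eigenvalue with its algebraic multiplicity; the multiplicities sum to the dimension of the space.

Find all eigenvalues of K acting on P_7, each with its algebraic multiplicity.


image of 1: 1
image of x: 2x - 1/2
image of x^2: 3x^2 + 3x + 29/4
image of x^3: 4x^3 - (3/2)x^2 - (105/4)x - 377/8
image of x^4: 5x^4 + 6x^3 + (87/2)x^2 + (391/2)x + 4081/16
image of x^5: 6x^5 - (5/2)x^4 - (175/2)x^3 - (1885/4)x^2 - (20555/16)x - 40929/32
image of x^6: 7x^6 + 9x^5 + (435/4)x^4 + (1955/2)x^3 + (61215/16)x^2 + (122973/16)x + 393153/64
image of x^7: 8x^7 - (7/2)x^6 - (735/4)x^5 - (13195/8)x^4 - (143885/16)x^3 - (859509/32)x^2 - (2752953/64)x - 3669889/128
the matrix is upper triangular; its diagonal is (1, 2, 3, 4, 5, 6, 7, 8)
for a triangular matrix the eigenvalues are the diagonal entries, with algebraic multiplicity their repetition count

λ = 1 (multiplicity 1), λ = 2 (multiplicity 1), λ = 3 (multiplicity 1), λ = 4 (multiplicity 1), λ = 5 (multiplicity 1), λ = 6 (multiplicity 1), λ = 7 (multiplicity 1), λ = 8 (multiplicity 1)


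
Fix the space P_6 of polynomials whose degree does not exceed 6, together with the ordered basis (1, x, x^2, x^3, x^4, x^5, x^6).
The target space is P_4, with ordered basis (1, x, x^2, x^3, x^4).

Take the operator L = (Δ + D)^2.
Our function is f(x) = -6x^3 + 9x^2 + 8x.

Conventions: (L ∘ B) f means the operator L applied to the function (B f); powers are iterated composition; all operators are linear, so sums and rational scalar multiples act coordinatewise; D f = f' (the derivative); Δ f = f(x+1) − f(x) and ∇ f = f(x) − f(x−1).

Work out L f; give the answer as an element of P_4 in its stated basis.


g(x) = -144x

Δ f = -18x^2 + 11
D f = -18x^2 + 18x + 8
(Δ + D) f = -36x^2 + 18x + 19
Δ (Δ + D) f = -72x - 18
D (Δ + D) f = -72x + 18
(Δ + D) (Δ + D) f = -144x


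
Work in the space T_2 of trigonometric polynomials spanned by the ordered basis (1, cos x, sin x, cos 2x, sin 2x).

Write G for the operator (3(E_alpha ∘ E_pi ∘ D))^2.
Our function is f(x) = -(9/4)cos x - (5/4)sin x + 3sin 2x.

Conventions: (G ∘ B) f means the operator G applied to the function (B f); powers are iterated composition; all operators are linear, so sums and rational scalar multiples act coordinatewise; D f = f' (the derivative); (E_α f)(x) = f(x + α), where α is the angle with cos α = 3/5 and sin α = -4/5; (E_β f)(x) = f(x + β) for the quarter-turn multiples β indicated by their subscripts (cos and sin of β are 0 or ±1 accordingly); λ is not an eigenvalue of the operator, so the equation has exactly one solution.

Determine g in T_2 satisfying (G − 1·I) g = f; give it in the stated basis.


write g with unknown coordinates in the stated basis and equate coefficients in (G − 1·I) g = f
solving from the highest basis element down gives g = (369/3848)cos x - (1067/3848)sin x + (5184/110383)cos 2x + (7863/110383)sin 2x
check: G g = -(8289/3848)cos x - (5877/3848)sin x + (5184/110383)cos 2x + (339012/110383)sin 2x
so G g − 1·g = -(9/4)cos x - (5/4)sin x + 3sin 2x = f ✓

g(x) = (369/3848)cos x - (1067/3848)sin x + (5184/110383)cos 2x + (7863/110383)sin 2x


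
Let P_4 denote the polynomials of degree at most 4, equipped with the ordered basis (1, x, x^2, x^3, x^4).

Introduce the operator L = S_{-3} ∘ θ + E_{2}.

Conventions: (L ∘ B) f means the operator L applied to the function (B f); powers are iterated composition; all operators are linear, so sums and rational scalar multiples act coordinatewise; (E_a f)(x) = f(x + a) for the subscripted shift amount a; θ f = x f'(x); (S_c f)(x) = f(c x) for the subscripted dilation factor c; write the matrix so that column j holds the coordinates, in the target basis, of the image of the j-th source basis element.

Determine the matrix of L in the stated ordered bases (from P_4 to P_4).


image of 1: 1
image of x: -2x + 2
image of x^2: 19x^2 + 4x + 4
image of x^3: -80x^3 + 6x^2 + 12x + 8
image of x^4: 325x^4 + 8x^3 + 24x^2 + 32x + 16
each image's coordinates form column j of the matrix

the matrix is [[1, 2, 4, 8, 16]; [0, -2, 4, 12, 32]; [0, 0, 19, 6, 24]; [0, 0, 0, -80, 8]; [0, 0, 0, 0, 325]] (rows listed top to bottom)


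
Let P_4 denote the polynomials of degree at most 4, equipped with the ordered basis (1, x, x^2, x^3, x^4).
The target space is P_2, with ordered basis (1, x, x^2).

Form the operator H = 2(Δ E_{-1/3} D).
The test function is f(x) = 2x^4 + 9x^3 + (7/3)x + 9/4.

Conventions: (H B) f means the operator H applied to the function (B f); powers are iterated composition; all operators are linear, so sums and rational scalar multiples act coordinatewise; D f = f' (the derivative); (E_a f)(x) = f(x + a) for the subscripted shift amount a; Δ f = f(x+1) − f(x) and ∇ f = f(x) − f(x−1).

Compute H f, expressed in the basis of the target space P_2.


D f = 8x^3 + 27x^2 + 7/3
E_{-1/3} D f = 8x^3 + 19x^2 - (46/3)x + 136/27
Δ E_{-1/3} D f = 24x^2 + 62x + 35/3
(2(Δ E_{-1/3} D)) f = 48x^2 + 124x + 70/3

g(x) = 48x^2 + 124x + 70/3


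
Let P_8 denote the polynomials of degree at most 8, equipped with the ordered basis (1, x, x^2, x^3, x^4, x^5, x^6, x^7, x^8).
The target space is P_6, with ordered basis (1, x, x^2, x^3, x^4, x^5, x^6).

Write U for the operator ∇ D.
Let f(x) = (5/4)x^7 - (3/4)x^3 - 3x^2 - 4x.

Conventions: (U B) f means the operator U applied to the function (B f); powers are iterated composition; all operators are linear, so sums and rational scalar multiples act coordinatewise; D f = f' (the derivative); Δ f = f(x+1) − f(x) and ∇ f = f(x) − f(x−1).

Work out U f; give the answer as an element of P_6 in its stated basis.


D f = (35/4)x^6 - (9/4)x^2 - 6x - 4
∇ D f = (105/2)x^5 - (525/4)x^4 + 175x^3 - (525/4)x^2 + 48x - 25/2

the result is g(x) = (105/2)x^5 - (525/4)x^4 + 175x^3 - (525/4)x^2 + 48x - 25/2


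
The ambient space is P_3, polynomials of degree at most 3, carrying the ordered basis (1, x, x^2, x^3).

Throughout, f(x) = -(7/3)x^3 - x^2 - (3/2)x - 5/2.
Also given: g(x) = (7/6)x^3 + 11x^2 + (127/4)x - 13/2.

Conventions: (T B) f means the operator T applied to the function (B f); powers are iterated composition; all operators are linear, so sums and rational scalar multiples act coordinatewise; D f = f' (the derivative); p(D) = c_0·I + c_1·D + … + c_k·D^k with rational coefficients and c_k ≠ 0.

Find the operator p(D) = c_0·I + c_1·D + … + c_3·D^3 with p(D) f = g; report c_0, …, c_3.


c_0 = -1/2, c_1 = -3/2, c_2 = -2, c_3 = 1

D^0 f = -(7/3)x^3 - x^2 - (3/2)x - 5/2
D^1 f = -7x^2 - 2x - 3/2
D^2 f = -14x - 2
D^3 f = -14
matching coefficients of g against c_0 f + c_1 Df + … from the top degree down determines the c_i
solution: c_0 = -1/2, c_1 = -3/2, c_2 = -2, c_3 = 1


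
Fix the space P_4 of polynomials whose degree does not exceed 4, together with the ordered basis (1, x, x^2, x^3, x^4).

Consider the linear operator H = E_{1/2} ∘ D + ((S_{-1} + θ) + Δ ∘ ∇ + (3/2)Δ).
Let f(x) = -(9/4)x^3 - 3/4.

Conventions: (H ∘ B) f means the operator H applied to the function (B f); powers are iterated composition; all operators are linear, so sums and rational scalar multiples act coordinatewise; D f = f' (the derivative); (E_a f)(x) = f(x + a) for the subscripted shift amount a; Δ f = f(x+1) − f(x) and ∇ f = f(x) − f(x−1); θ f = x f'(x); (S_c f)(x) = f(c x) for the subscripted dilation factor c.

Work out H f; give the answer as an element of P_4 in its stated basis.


g(x) = -(9/2)x^3 - (135/8)x^2 - (243/8)x - 93/16

D f = -(27/4)x^2
E_{1/2} D f = -(27/4)x^2 - (27/4)x - 27/16
S_{-1} f = (9/4)x^3 - 3/4
θ f = -(27/4)x^3
(S_{-1} + θ) f = -(9/2)x^3 - 3/4
∇ f = -(27/4)x^2 + (27/4)x - 9/4
Δ ∇ f = -(27/2)x
Δ f = -(27/4)x^2 - (27/4)x - 9/4
((3/2)Δ) f = -(81/8)x^2 - (81/8)x - 27/8
((S_{-1} + θ) + Δ ∘ ∇ + (3/2)Δ) f = -(9/2)x^3 - (81/8)x^2 - (189/8)x - 33/8
(E_{1/2} ∘ D + ((S_{-1} + θ) + Δ ∘ ∇ + (3/2)Δ)) f = -(9/2)x^3 - (135/8)x^2 - (243/8)x - 93/16


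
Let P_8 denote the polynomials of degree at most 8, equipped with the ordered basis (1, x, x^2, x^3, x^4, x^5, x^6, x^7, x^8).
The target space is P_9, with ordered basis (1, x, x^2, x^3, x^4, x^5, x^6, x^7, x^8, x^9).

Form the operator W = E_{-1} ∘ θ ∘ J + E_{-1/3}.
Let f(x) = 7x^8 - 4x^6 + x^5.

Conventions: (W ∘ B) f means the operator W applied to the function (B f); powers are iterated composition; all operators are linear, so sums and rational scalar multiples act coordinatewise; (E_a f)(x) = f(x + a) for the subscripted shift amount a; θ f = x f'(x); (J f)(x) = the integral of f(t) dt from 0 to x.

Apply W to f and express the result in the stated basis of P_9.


the image equals g(x) = 7x^9 - 56x^8 + (688/3)x^7 - (4871/9)x^6 + (21235/27)x^5 - (59072/81)x^4 + (104602/243)x^3 - (112151/729)x^2 + (63718/2187)x - 13178/6561

J f = (7/9)x^9 - (4/7)x^7 + (1/6)x^6
θ J f = 7x^9 - 4x^7 + x^6
E_{-1} θ J f = 7x^9 - 63x^8 + 248x^7 - 559x^6 + 792x^5 - 727x^4 + 428x^3 - 153x^2 + 29x - 2
E_{-1/3} f = 7x^8 - (56/3)x^7 + (160/9)x^6 - (149/27)x^5 - (185/81)x^4 + (598/243)x^3 - (614/729)x^2 + (295/2187)x - 56/6561
(E_{-1} ∘ θ ∘ J + E_{-1/3}) f = 7x^9 - 56x^8 + (688/3)x^7 - (4871/9)x^6 + (21235/27)x^5 - (59072/81)x^4 + (104602/243)x^3 - (112151/729)x^2 + (63718/2187)x - 13178/6561


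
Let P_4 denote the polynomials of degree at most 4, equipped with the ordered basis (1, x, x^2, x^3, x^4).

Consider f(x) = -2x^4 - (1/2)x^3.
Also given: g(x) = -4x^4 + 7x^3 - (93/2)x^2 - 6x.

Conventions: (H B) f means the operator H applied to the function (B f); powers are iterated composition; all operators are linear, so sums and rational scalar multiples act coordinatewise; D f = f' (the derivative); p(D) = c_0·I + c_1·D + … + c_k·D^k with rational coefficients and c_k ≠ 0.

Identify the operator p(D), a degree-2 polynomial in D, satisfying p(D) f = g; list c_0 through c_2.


c_0 = 2, c_1 = -1, c_2 = 2

D^0 f = -2x^4 - (1/2)x^3
D^1 f = -8x^3 - (3/2)x^2
D^2 f = -24x^2 - 3x
matching coefficients of g against c_0 f + c_1 Df + … from the top degree down determines the c_i
solution: c_0 = 2, c_1 = -1, c_2 = 2


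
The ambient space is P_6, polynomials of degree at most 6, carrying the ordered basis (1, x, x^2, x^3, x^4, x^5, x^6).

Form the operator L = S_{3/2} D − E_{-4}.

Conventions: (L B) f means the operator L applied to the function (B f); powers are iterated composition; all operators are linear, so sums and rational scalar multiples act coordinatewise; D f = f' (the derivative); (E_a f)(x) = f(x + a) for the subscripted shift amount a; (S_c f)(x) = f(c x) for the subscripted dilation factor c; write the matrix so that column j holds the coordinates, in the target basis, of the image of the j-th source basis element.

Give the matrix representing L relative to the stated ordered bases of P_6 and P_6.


image of 1: -1
image of x: -x + 5
image of x^2: -x^2 + 11x - 16
image of x^3: -x^3 + (75/4)x^2 - 48x + 64
image of x^4: -x^4 + (59/2)x^3 - 96x^2 + 256x - 256
image of x^5: -x^5 + (725/16)x^4 - 160x^3 + 640x^2 - 1280x + 1024
image of x^6: -x^6 + (1113/16)x^5 - 240x^4 + 1280x^3 - 3840x^2 + 6144x - 4096
each image's coordinates form column j of the matrix

the matrix is [[-1, 5, -16, 64, -256, 1024, -4096]; [0, -1, 11, -48, 256, -1280, 6144]; [0, 0, -1, 75/4, -96, 640, -3840]; [0, 0, 0, -1, 59/2, -160, 1280]; [0, 0, 0, 0, -1, 725/16, -240]; [0, 0, 0, 0, 0, -1, 1113/16]; [0, 0, 0, 0, 0, 0, -1]] (rows listed top to bottom)


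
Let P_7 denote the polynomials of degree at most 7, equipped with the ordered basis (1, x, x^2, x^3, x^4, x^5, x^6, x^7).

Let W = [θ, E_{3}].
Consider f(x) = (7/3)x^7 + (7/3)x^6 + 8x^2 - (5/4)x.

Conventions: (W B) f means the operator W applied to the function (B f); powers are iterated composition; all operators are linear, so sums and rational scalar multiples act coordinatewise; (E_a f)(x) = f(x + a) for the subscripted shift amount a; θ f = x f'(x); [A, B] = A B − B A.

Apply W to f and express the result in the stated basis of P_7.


g(x) = -49x^6 - 924x^5 - 7245x^4 - 30240x^3 - 70875x^2 - 88500x - 184269/4

E_{3} f = (7/3)x^7 + (154/3)x^6 + 483x^5 + 2520x^4 + 7875x^3 + 14750x^2 + (61423/4)x + 27489/4
θ E_{3} f = (49/3)x^7 + 308x^6 + 2415x^5 + 10080x^4 + 23625x^3 + 29500x^2 + (61423/4)x
θ f = (49/3)x^7 + 14x^6 + 16x^2 - (5/4)x
E_{3} θ f = (49/3)x^7 + 357x^6 + 3339x^5 + 17325x^4 + 53865x^3 + 100375x^2 + (415423/4)x + 184269/4
[θ, E_{3}] f = -49x^6 - 924x^5 - 7245x^4 - 30240x^3 - 70875x^2 - 88500x - 184269/4


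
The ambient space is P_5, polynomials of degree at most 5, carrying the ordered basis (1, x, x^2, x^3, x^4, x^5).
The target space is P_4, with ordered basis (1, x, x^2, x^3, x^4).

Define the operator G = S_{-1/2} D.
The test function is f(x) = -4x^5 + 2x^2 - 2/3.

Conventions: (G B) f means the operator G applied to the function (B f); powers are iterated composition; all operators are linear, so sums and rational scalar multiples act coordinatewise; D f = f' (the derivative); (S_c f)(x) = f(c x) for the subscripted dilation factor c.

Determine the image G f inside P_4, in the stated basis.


D f = -20x^4 + 4x
S_{-1/2} D f = -(5/4)x^4 - 2x

the result is g(x) = -(5/4)x^4 - 2x


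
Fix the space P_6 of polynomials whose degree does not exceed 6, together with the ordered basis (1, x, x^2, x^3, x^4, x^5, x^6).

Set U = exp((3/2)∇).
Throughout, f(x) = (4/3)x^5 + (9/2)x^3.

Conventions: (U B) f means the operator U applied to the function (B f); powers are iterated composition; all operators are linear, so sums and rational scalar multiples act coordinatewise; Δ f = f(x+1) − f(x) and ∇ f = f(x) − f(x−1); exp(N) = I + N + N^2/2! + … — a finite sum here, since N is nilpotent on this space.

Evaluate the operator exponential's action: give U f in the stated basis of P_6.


the image equals g(x) = (4/3)x^5 + 10x^4 + (29/2)x^3 - (19/4)x^2 + (31/8)x + 59/16

order-1 term: 10x^4 - 20x^3 + (161/4)x^2 - (121/4)x + 35/4
order-2 term: 30x^3 - 90x^2 + (1083/8)x - 603/8
order-3 term: 45x^2 - 135x + 2043/16
order-4 term: (135/4)x - 135/2
order-5 term: 81/8
the series for exp((3/2)∇) f terminates at order 5
exp((3/2)∇) f = (4/3)x^5 + 10x^4 + (29/2)x^3 - (19/4)x^2 + (31/8)x + 59/16


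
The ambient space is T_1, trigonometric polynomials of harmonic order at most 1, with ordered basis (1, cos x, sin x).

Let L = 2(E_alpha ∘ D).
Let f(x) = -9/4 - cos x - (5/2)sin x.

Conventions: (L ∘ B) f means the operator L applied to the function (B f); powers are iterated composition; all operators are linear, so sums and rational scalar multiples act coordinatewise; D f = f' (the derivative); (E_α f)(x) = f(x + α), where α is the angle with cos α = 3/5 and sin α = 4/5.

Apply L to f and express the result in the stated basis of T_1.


the image equals g(x) = -(7/5)cos x + (26/5)sin x

D f = -(5/2)cos x + sin x
E_alpha D f = -(7/10)cos x + (13/5)sin x
(2(E_alpha ∘ D)) f = -(7/5)cos x + (26/5)sin x


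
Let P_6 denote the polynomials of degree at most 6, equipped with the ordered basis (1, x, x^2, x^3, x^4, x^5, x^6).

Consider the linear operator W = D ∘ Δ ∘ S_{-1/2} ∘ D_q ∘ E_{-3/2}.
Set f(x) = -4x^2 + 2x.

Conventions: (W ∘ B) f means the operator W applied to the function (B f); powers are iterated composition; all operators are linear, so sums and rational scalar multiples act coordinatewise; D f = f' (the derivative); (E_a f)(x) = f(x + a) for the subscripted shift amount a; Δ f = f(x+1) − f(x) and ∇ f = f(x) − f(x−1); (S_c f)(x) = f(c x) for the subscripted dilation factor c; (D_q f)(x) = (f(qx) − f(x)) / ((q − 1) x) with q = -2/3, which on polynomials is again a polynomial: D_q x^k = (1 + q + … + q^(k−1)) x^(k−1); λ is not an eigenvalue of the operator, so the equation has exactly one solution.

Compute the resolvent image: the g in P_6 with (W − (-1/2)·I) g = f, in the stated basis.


write g with unknown coordinates in the stated basis and equate coefficients in (W − (-1/2)·I) g = f
solving from the highest basis element down gives g = -8x^2 + 4x
check: W g = 0
so W g − (-1/2)·g = -4x^2 + 2x = f ✓

g(x) = -8x^2 + 4x


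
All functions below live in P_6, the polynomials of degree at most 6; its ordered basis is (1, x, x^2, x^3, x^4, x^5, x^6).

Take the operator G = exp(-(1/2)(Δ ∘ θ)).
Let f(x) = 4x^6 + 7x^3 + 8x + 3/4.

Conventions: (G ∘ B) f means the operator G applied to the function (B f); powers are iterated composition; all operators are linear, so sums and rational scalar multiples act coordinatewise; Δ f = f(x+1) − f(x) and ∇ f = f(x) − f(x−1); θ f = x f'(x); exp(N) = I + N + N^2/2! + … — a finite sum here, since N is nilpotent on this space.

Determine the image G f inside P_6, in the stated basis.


g(x) = 4x^6 - 72x^5 + 270x^4 + 187x^3 - (1143/2)x^2 - 559x - 917/8

order-1 term: -72x^5 - 180x^4 - 240x^3 - (423/2)x^2 - (207/2)x - 53/2
order-2 term: 450x^4 + 1620x^3 + 2520x^2 + (3843/2)x + 4653/8
order-3 term: -1200x^3 - 4230x^2 - 5310x - 9081/4
order-4 term: 1350x^2 + 3465x + 8685/4
order-5 term: -540x - 1233/2
order-6 term: 45
the series for exp(-(1/2)(Δ ∘ θ)) f terminates at order 6
exp(-(1/2)(Δ ∘ θ)) f = 4x^6 - 72x^5 + 270x^4 + 187x^3 - (1143/2)x^2 - 559x - 917/8


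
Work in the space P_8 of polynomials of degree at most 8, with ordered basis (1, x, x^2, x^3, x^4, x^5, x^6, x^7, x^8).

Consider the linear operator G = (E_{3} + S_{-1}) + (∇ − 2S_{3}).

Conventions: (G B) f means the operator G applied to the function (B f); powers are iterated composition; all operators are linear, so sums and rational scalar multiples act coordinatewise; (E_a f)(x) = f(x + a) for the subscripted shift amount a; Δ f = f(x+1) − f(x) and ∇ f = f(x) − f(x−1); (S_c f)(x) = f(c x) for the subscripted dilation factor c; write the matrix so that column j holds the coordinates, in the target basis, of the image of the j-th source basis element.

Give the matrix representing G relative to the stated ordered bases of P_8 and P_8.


image of 1: 0
image of x: -6x + 4
image of x^2: -16x^2 + 8x + 8
image of x^3: -54x^3 + 12x^2 + 24x + 28
image of x^4: -160x^4 + 16x^3 + 48x^2 + 112x + 80
image of x^5: -486x^5 + 20x^4 + 80x^3 + 280x^2 + 400x + 244
image of x^6: -1456x^6 + 24x^5 + 120x^4 + 560x^3 + 1200x^2 + 1464x + 728
image of x^7: -4374x^7 + 28x^6 + 168x^5 + 980x^4 + 2800x^3 + 5124x^2 + 5096x + 2188
image of x^8: -13120x^8 + 32x^7 + 224x^6 + 1568x^5 + 5600x^4 + 13664x^3 + 20384x^2 + 17504x + 6560
each image's coordinates form column j of the matrix

the matrix is [[0, 4, 8, 28, 80, 244, 728, 2188, 6560]; [0, -6, 8, 24, 112, 400, 1464, 5096, 17504]; [0, 0, -16, 12, 48, 280, 1200, 5124, 20384]; [0, 0, 0, -54, 16, 80, 560, 2800, 13664]; [0, 0, 0, 0, -160, 20, 120, 980, 5600]; [0, 0, 0, 0, 0, -486, 24, 168, 1568]; [0, 0, 0, 0, 0, 0, -1456, 28, 224]; [0, 0, 0, 0, 0, 0, 0, -4374, 32]; [0, 0, 0, 0, 0, 0, 0, 0, -13120]] (rows listed top to bottom)


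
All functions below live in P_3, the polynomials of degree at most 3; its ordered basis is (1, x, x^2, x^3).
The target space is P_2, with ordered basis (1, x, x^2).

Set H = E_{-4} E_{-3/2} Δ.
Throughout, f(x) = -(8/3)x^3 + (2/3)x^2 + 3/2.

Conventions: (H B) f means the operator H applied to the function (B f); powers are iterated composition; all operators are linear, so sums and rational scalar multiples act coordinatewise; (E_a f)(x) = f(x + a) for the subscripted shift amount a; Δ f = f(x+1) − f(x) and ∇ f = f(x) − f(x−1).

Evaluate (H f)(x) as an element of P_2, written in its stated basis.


the image equals g(x) = -8x^2 + (244/3)x - 622/3

Δ f = -8x^2 - (20/3)x - 2
E_{-3/2} Δ f = -8x^2 + (52/3)x - 10
E_{-4} E_{-3/2} Δ f = -8x^2 + (244/3)x - 622/3


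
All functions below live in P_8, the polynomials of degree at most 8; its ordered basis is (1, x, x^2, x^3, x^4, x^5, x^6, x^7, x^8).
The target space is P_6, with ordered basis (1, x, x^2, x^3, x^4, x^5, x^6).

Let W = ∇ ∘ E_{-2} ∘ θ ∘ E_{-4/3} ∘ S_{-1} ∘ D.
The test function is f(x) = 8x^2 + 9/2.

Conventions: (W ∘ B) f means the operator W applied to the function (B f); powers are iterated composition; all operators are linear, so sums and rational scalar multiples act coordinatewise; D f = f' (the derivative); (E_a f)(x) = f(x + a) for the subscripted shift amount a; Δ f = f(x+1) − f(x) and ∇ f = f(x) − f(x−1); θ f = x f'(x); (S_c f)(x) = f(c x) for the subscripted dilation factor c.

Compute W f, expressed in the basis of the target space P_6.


the image equals g(x) = -16

D f = 16x
S_{-1} D f = -16x
E_{-4/3} S_{-1} D f = -16x + 64/3
θ (E_{-4/3} ∘ S_{-1} ∘ D) f = -16x
E_{-2} θ (E_{-4/3} ∘ S_{-1} ∘ D) f = -16x + 32
∇ (E_{-2} ∘ θ) (E_{-4/3} ∘ S_{-1} ∘ D) f = -16


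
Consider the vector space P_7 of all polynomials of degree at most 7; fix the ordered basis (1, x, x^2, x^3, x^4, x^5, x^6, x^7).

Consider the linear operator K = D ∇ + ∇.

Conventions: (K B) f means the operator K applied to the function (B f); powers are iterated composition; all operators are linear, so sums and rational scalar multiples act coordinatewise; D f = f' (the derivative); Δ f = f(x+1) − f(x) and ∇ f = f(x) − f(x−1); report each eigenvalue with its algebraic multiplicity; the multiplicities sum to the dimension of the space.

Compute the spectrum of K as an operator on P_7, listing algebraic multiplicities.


λ = 0 (multiplicity 8)

image of 1: 0
image of x: 1
image of x^2: 2x + 1
image of x^3: 3x^2 + 3x - 2
image of x^4: 4x^3 + 6x^2 - 8x + 3
image of x^5: 5x^4 + 10x^3 - 20x^2 + 15x - 4
image of x^6: 6x^5 + 15x^4 - 40x^3 + 45x^2 - 24x + 5
image of x^7: 7x^6 + 21x^5 - 70x^4 + 105x^3 - 84x^2 + 35x - 6
the matrix is upper triangular; its diagonal is (0, 0, 0, 0, 0, 0, 0, 0)
for a triangular matrix the eigenvalues are the diagonal entries, with algebraic multiplicity their repetition count


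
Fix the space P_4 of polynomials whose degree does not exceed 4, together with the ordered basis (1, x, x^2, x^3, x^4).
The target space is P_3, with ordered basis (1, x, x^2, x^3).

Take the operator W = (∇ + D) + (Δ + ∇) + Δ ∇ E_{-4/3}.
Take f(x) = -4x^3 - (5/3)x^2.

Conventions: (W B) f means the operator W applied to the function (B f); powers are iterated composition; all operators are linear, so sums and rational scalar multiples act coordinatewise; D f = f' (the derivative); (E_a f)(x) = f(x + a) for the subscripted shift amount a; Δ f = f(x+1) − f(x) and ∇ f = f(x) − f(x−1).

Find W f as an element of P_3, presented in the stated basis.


∇ f = -12x^2 + (26/3)x - 7/3
D f = -12x^2 - (10/3)x
(∇ + D) f = -24x^2 + (16/3)x - 7/3
Δ f = -12x^2 - (46/3)x - 17/3
∇ f = -12x^2 + (26/3)x - 7/3
(Δ + ∇) f = -24x^2 - (20/3)x - 8
E_{-4/3} f = -4x^3 + (43/3)x^2 - (152/9)x + 176/27
∇ E_{-4/3} f = -12x^2 + (122/3)x - 317/9
Δ ∇ E_{-4/3} f = -24x + 86/3
((∇ + D) + (Δ + ∇) + Δ ∇ E_{-4/3}) f = -48x^2 - (76/3)x + 55/3

the result is g(x) = -48x^2 - (76/3)x + 55/3


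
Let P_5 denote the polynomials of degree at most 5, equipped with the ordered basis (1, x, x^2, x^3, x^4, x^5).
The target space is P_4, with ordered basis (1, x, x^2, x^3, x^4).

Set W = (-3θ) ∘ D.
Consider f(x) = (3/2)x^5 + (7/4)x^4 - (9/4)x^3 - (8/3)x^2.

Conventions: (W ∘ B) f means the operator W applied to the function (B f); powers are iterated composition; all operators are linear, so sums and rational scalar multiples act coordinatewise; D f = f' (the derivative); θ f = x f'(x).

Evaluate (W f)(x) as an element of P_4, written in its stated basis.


the result is g(x) = -90x^4 - 63x^3 + (81/2)x^2 + 16x

D f = (15/2)x^4 + 7x^3 - (27/4)x^2 - (16/3)x
θ D f = 30x^4 + 21x^3 - (27/2)x^2 - (16/3)x
(-3θ) D f = -90x^4 - 63x^3 + (81/2)x^2 + 16x


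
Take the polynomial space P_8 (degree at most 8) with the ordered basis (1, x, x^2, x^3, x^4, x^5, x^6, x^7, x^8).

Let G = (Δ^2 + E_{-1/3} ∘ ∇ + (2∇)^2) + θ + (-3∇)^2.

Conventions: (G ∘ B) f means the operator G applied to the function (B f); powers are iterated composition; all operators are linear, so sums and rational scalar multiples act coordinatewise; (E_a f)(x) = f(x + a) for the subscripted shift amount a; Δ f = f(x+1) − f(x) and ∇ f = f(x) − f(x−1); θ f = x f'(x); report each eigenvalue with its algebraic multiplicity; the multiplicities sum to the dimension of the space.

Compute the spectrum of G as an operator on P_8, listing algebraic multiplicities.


image of 1: 0
image of x: x + 1
image of x^2: 2x^2 + 2x + 79/3
image of x^3: 3x^3 + 3x^2 + 79x - 209/3
image of x^4: 4x^4 + 4x^3 + 158x^2 - (836/3)x + 5207/27
image of x^5: 5x^5 + 5x^4 + (790/3)x^3 - (2090/3)x^2 + (26035/27)x - 28819/81
image of x^6: 6x^6 + 6x^5 + 395x^4 - (4180/3)x^3 + (26035/9)x^2 - (57638/27)x + 69853/81
image of x^7: 7x^7 + 7x^6 + 553x^5 - (7315/3)x^4 + (182245/27)x^3 - (201733/27)x^2 + (488971/81)x - 1096787/729
image of x^8: 8x^8 + 8x^7 + (2212/3)x^6 - (11704/3)x^5 + (364490/27)x^4 - (1613864/81)x^3 + (1955884/81)x^2 - (8774296/729)x + 7755127/2187
the matrix is upper triangular; its diagonal is (0, 1, 2, 3, 4, 5, 6, 7, 8)
for a triangular matrix the eigenvalues are the diagonal entries, with algebraic multiplicity their repetition count

λ = 0 (multiplicity 1), λ = 1 (multiplicity 1), λ = 2 (multiplicity 1), λ = 3 (multiplicity 1), λ = 4 (multiplicity 1), λ = 5 (multiplicity 1), λ = 6 (multiplicity 1), λ = 7 (multiplicity 1), λ = 8 (multiplicity 1)


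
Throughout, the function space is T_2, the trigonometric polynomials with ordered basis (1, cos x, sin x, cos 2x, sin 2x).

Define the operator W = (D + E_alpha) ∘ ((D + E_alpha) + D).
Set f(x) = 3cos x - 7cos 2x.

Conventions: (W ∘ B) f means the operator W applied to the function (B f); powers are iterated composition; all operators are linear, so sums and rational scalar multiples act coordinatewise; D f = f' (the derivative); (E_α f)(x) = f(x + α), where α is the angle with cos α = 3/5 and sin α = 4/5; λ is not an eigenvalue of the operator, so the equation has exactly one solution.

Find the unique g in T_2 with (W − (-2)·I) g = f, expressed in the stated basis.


the result is g(x) = -(201/370)cos x + (207/370)sin x + (55139/102349)cos 2x + (9702/102349)sin 2x

write g with unknown coordinates in the stated basis and equate coefficients in (W − (-2)·I) g = f
solving from the highest basis element down gives g = -(201/370)cos x + (207/370)sin x + (55139/102349)cos 2x + (9702/102349)sin 2x
check: W g = (756/185)cos x - (207/185)sin x - (826721/102349)cos 2x - (19404/102349)sin 2x
so W g − (-2)·g = 3cos x - 7cos 2x = f ✓


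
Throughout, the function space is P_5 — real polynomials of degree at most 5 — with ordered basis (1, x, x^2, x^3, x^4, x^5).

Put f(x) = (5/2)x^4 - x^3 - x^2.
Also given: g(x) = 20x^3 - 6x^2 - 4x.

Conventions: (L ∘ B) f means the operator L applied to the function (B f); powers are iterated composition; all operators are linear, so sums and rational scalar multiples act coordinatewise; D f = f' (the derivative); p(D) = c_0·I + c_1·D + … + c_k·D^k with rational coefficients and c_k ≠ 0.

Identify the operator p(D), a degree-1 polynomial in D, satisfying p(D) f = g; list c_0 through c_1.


c_0 = 0, c_1 = 2

D^0 f = (5/2)x^4 - x^3 - x^2
D^1 f = 10x^3 - 3x^2 - 2x
matching coefficients of g against c_0 f + c_1 Df + … from the top degree down determines the c_i
solution: c_0 = 0, c_1 = 2


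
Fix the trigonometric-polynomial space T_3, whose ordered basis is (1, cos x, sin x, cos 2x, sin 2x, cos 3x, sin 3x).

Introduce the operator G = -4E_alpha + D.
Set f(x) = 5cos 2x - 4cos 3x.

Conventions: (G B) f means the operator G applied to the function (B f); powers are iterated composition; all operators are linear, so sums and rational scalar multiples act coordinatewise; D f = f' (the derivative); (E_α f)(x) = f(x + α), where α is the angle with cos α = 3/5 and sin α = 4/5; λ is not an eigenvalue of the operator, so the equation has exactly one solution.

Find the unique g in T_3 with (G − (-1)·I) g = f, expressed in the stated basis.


g(x) = (265/197)cos 2x - (230/197)sin 2x - (1186/1565)cos 3x - (398/1565)sin 3x

write g with unknown coordinates in the stated basis and equate coefficients in (G − (-1)·I) g = f
solving from the highest basis element down gives g = (265/197)cos 2x - (230/197)sin 2x - (1186/1565)cos 3x - (398/1565)sin 3x
check: G g = (720/197)cos 2x + (230/197)sin 2x - (5074/1565)cos 3x + (398/1565)sin 3x
so G g − (-1)·g = 5cos 2x - 4cos 3x = f ✓


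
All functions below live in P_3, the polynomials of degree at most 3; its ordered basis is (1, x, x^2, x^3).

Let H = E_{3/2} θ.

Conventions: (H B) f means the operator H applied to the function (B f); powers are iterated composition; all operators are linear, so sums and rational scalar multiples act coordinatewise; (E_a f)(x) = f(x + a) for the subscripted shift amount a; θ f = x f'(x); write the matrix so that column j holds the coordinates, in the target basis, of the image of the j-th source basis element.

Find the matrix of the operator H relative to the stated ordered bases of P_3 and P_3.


the matrix is [[0, 3/2, 9/2, 81/8]; [0, 1, 6, 81/4]; [0, 0, 2, 27/2]; [0, 0, 0, 3]] (rows listed top to bottom)

image of 1: 0
image of x: x + 3/2
image of x^2: 2x^2 + 6x + 9/2
image of x^3: 3x^3 + (27/2)x^2 + (81/4)x + 81/8
each image's coordinates form column j of the matrix


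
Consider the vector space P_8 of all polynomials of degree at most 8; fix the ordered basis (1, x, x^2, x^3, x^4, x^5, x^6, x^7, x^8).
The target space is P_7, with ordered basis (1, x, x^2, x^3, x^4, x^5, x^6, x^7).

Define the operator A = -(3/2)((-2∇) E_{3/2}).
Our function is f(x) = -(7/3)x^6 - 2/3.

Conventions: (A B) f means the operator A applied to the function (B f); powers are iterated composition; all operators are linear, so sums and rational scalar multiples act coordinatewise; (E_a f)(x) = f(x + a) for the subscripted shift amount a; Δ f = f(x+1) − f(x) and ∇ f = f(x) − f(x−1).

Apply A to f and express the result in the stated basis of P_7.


the image equals g(x) = -42x^5 - 210x^4 - 455x^3 - 525x^2 - (2541/8)x - 637/8

E_{3/2} f = -(7/3)x^6 - 21x^5 - (315/4)x^4 - (315/2)x^3 - (2835/16)x^2 - (1701/16)x - 5231/192
∇ E_{3/2} f = -14x^5 - 70x^4 - (455/3)x^3 - 175x^2 - (847/8)x - 637/24
(-2∇) E_{3/2} f = 28x^5 + 140x^4 + (910/3)x^3 + 350x^2 + (847/4)x + 637/12
(-(3/2)((-2∇) E_{3/2})) f = -42x^5 - 210x^4 - 455x^3 - 525x^2 - (2541/8)x - 637/8


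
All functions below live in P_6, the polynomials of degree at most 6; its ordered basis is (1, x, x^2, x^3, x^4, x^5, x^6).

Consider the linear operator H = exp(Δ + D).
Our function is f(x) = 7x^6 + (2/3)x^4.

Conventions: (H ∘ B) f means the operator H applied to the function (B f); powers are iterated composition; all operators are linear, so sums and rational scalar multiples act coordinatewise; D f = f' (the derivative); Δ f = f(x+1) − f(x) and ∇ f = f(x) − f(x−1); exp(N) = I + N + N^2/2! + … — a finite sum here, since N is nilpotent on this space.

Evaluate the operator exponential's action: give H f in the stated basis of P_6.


order-1 term: 84x^5 + 105x^4 + (436/3)x^3 + 109x^2 + (134/3)x + 23/3
order-2 term: 420x^4 + 840x^3 + 1171x^2 + 856x + 799/3
order-3 term: 1120x^3 + 2520x^2 + (8884/3)x + 1381
order-4 term: 1680x^2 + 3360x + 7172/3
order-5 term: 1344x + 1680
order-6 term: 448
the series for exp(Δ + D) f terminates at order 6
exp(Δ + D) f = 7x^6 + 84x^5 + (1577/3)x^4 + (6316/3)x^3 + 5480x^2 + 8566x + 18521/3

the result is g(x) = 7x^6 + 84x^5 + (1577/3)x^4 + (6316/3)x^3 + 5480x^2 + 8566x + 18521/3


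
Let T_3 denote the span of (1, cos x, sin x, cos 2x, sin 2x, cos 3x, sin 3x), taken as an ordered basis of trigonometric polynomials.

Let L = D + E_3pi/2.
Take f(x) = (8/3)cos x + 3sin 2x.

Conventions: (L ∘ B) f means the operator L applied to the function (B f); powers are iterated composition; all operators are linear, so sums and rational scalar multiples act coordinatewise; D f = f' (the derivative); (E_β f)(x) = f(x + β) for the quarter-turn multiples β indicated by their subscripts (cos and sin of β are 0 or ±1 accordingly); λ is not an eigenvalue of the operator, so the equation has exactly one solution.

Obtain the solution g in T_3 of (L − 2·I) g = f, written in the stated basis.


write g with unknown coordinates in the stated basis and equate coefficients in (L − 2·I) g = f
solving from the highest basis element down gives g = -(4/3)cos x - (6/13)cos 2x - (9/13)sin 2x
check: L g = -(12/13)cos 2x + (21/13)sin 2x
so L g − 2·g = (8/3)cos x + 3sin 2x = f ✓

the image equals g(x) = -(4/3)cos x - (6/13)cos 2x - (9/13)sin 2x


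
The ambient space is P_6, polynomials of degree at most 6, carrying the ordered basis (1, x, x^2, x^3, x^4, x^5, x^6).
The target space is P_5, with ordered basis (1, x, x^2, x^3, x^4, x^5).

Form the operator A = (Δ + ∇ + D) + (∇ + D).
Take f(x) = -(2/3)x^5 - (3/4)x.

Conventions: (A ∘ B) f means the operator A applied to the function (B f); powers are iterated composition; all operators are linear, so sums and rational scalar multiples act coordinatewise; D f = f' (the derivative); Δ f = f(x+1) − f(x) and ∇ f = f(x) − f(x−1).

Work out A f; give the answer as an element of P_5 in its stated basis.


the result is g(x) = -(50/3)x^4 + (20/3)x^3 - 20x^2 + (10/3)x - 23/4

Δ f = -(10/3)x^4 - (20/3)x^3 - (20/3)x^2 - (10/3)x - 17/12
∇ f = -(10/3)x^4 + (20/3)x^3 - (20/3)x^2 + (10/3)x - 17/12
D f = -(10/3)x^4 - 3/4
(Δ + ∇ + D) f = -10x^4 - (40/3)x^2 - 43/12
∇ f = -(10/3)x^4 + (20/3)x^3 - (20/3)x^2 + (10/3)x - 17/12
D f = -(10/3)x^4 - 3/4
(∇ + D) f = -(20/3)x^4 + (20/3)x^3 - (20/3)x^2 + (10/3)x - 13/6
((Δ + ∇ + D) + (∇ + D)) f = -(50/3)x^4 + (20/3)x^3 - 20x^2 + (10/3)x - 23/4


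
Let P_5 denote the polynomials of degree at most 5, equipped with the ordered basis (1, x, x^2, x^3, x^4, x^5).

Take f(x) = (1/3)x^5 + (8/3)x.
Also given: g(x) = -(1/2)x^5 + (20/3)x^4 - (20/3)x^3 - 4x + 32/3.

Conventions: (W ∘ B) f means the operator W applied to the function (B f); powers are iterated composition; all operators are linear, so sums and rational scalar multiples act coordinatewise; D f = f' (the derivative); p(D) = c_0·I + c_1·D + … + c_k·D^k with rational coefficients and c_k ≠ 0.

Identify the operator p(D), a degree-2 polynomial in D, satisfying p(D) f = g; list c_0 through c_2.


p(D) = -(3/2)·I + 4·D − D^2, i.e. c_0 = -3/2, c_1 = 4, c_2 = -1

D^0 f = (1/3)x^5 + (8/3)x
D^1 f = (5/3)x^4 + 8/3
D^2 f = (20/3)x^3
matching coefficients of g against c_0 f + c_1 Df + … from the top degree down determines the c_i
solution: c_0 = -3/2, c_1 = 4, c_2 = -1
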